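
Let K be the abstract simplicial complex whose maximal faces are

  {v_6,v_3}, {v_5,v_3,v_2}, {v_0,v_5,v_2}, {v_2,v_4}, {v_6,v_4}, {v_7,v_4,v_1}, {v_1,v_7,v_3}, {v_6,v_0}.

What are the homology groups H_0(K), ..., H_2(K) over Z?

Fix the vertex order v_0 < v_1 < v_2 < v_3 < v_4 < v_5 < v_6 < v_7 and write every simplex with vertices in increasing order. Then dim K = 2 and the simplices of K are:

  0-simplices (8): [v_0], [v_1], [v_2], [v_3], [v_4], [v_5], [v_6], [v_7]
  1-simplices (14): [v_0,v_2], [v_0,v_5], [v_0,v_6], [v_1,v_3], [v_1,v_4], [v_1,v_7], [v_2,v_3], [v_2,v_4], [v_2,v_5], [v_3,v_5], [v_3,v_6], [v_3,v_7], [v_4,v_6], [v_4,v_7]
  2-simplices (4): [v_0,v_2,v_5], [v_1,v_3,v_7], [v_1,v_4,v_7], [v_2,v_3,v_5]

Hence C_0 ≅ Z^8, C_1 ≅ Z^14, C_2 ≅ Z^4.

∂_1: C_1 → C_0 is given by ∂[p,q] = [q] − [p].
The resulting 8×14 matrix has rank 7, and its Smith normal form has invariant factors (1,1,1,1,1,1,1).

∂_2: C_2 → C_1 sends each 2-simplex [p,q,r] to [q,r] − [p,r] + [p,q]. For instance
  ∂[v_0,v_2,v_5] = [v_2,v_5] − [v_0,v_5] + [v_0,v_2],
  ∂[v_1,v_4,v_7] = [v_4,v_7] − [v_1,v_7] + [v_1,v_4].
The resulting 14×4 matrix has rank 4, and its Smith normal form has invariant factors (1,1,1,1).

Computing H_k = (kernel of ∂_k) / (image of ∂_{k+1}):

  H_0: rank C_0 − rank ∂_1 = 8 − 7 = 1, and the invariant factors of ∂_1 are all 1, so H_0 ≅ Z.
  H_1: rank ker ∂_1 − rank ∂_2 = (14 − 7) − 4 = 3, and the invariant factors of ∂_2 are all 1, so H_1 ≅ Z^3.
  H_2: rank ker ∂_2 − rank ∂_3 = (4 − 4) − 0 = 0, and there is no ∂_3, so H_2 ≅ 0.

H_0 ≅ Z,  H_1 ≅ Z^3,  H_2 = 0.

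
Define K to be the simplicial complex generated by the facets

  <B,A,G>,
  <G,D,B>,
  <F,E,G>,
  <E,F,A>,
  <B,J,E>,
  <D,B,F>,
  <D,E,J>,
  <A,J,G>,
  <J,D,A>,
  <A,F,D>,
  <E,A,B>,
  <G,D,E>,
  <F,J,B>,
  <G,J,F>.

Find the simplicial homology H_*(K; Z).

Fix the vertex order A < B < D < E < F < G < J and write every simplex with vertices in increasing order. Then dim K = 2 and the simplices of K are:

  0-simplices (7): A, B, D, E, F, G, J
  1-simplices (21): AB, AD, AE, AF, AG, AJ, BD, BE, BF, BG, BJ, DE, DF, DG, DJ, EF, EG, EJ, FG, FJ, GJ
  2-simplices (14): ABE, ABG, ADF, ADJ, AEF, AGJ, BDF, BDG, BEJ, BFJ, DEG, DEJ, EFG, FGJ

so the chain groups are C_0 ≅ Z^7, C_1 ≅ Z^21, C_2 ≅ Z^14.

∂_1: C_1 → C_0 maps an edge to its endpoints' difference, ∂[p,q] = q − p.
As a 7×21 matrix over Z this has rank 6, with invariant factors (1,1,1,1,1,1).

The boundary map ∂_2: C_2 → C_1 acts by ∂[p,q,r] = [q,r] − [p,r] + [p,q]. For instance
  ∂BEJ = EJ − BJ + BE,
  ∂DEJ = EJ − DJ + DE.
As a 21×14 matrix over Z this has rank 13, with invariant factors (1,1,1,1,1,1,1,1,1,1,1,1,1).

Reading off H_k = ker ∂_k / im ∂_{k+1}:

  H_0: rank C_0 − rank ∂_1 = 7 − 6 = 1, and the invariant factors of ∂_1 are all 1, so H_0 ≅ Z.
  H_1: rank ker ∂_1 − rank ∂_2 = (21 − 6) − 13 = 2, and the invariant factors of ∂_2 are all 1, so H_1 ≅ Z^2.
  H_2: rank ker ∂_2 − rank ∂_3 = (14 − 13) − 0 = 1, and there is no ∂_3, so H_2 ≅ Z.

As a check, the Euler characteristic is 7 − 21 + 14 = 0, which agrees with 1 − 2 + 1 = 0.

H_0 ≅ Z,  H_1 ≅ Z^2,  H_2 ≅ Z.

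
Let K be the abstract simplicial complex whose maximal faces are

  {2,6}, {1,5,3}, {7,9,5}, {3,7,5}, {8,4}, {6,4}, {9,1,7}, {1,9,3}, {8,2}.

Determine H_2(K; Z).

H_2 = 0.

K has 9 vertices, 14 edges, 5 triangles.
rank ∂_2 = 5, rank ∂_3 = 0 ⇒ b_2 = 5 − 5 − 0 = 0. So H_2 ≅ 0.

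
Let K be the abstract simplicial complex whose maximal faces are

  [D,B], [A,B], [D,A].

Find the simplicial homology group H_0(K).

H_0 ≅ Z.

Take the total order A < B < D on the vertex set. Then K (dimension 1) consists of the simplices:

  0-simplices (3): A, B, D
  1-simplices (3): AB, AD, BD

giving chain groups C_0 ≅ Z^3, C_1 ≅ Z^3.

∂_1: C_1 → C_0 is given by ∂[p,q] = [q] − [p].
This gives a 3×3 integer matrix of rank 2; reducing to Smith normal form yields diagonal entries (1,1).

Reading off H_k = ker ∂_k / im ∂_{k+1}:

  H_0: rank C_0 − rank ∂_1 = 3 − 2 = 1, and the invariant factors of ∂_1 are all 1, so H_0 = Z.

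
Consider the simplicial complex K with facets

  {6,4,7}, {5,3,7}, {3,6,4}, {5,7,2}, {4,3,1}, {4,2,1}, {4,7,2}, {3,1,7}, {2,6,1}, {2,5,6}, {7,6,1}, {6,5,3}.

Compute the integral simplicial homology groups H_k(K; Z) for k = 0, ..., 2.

Fix the vertex order 1 < 2 < 3 < 4 < 5 < 6 < 7 and write every simplex with vertices in increasing order. Then dim K = 2 and the simplices of K are:

  0-simplices (7): [1], [2], [3], [4], [5], [6], [7]
  1-simplices (18): [1,2], [1,3], [1,4], [1,6], [1,7], [2,4], [2,5], [2,6], [2,7], [3,4], [3,5], [3,6], [3,7], [4,6], [4,7], [5,6], [5,7], [6,7]
  2-simplices (12): [1,2,4], [1,2,6], [1,3,4], [1,3,7], [1,6,7], [2,4,7], [2,5,6], [2,5,7], [3,4,6], [3,5,6], [3,5,7], [4,6,7]

so the chain groups are C_0 ≅ Z^7, C_1 ≅ Z^18, C_2 ≅ Z^12.

∂_1: C_1 → C_0 sends each edge [p,q] (with p < q) to q − p. For instance
  ∂[3,4] = [4] − [3].
As a 7×18 matrix over Z this has rank 6, with invariant factors (1,1,1,1,1,1).

The boundary map ∂_2: C_2 → C_1 sends each 2-simplex [p,q,r] to [q,r] − [p,r] + [p,q]. For instance
  ∂[3,5,7] = [5,7] − [3,7] + [3,5],
  ∂[4,6,7] = [6,7] − [4,7] + [4,6].
The resulting 18×12 matrix has rank 12, and its Smith normal form has invariant factors (1,1,1,1,1,1,1,1,1,1,1,2).

Reading off H_k = ker ∂_k / im ∂_{k+1}:

  H_0: rank C_0 − rank ∂_1 = 7 − 6 = 1, and the invariant factors of ∂_1 are all 1, so H_0 ≅ Z.
  H_1: rank ker ∂_1 − rank ∂_2 = (18 − 6) − 12 = 0, and ∂_2 has invariant factor 2 > 1, so H_1 ≅ Z/2.
  H_2: rank ker ∂_2 − rank ∂_3 = (12 − 12) − 0 = 0, and there is no ∂_3, so H_2 ≅ 0.

H_0 ≅ Z,  H_1 ≅ Z/2,  H_2 = 0.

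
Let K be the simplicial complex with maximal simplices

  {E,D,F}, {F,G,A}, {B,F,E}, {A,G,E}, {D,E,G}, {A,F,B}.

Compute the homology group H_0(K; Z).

Order the vertices as A < B < D < E < F < G. Listing each simplex with vertices in this order, K has dimension 2 with simplices:

  0-simplices (6): A, B, D, E, F, G
  1-simplices (12): AB, AE, AF, AG, BE, BF, DE, DF, DG, EF, EG, FG
  2-simplices (6): ABF, AEG, AFG, BEF, DEF, DEG

giving chain groups C_0 ≅ Z^6, C_1 ≅ Z^12, C_2 ≅ Z^6.

∂_1: C_1 → C_0 sends each edge [p,q] (with p < q) to q − p. For instance
  ∂AF = F − A.
This gives a 6×12 integer matrix of rank 5; reducing to Smith normal form yields diagonal entries (1,1,1,1,1).

∂_2: C_2 → C_1 maps a triangle to the signed sum of its edges. For instance
  ∂AEG = EG − AG + AE,
  ∂AFG = FG − AG + AF.
The 12×6 boundary matrix has rank 6 and Smith normal form diag(1,1,1,1,1,1).

Now H_k = ker ∂_k / im ∂_{k+1}, so:

  H_0: rank C_0 − rank ∂_1 = 6 − 5 = 1, and the invariant factors of ∂_1 are all 1, so H_0 = Z.

H_0 ≅ Z.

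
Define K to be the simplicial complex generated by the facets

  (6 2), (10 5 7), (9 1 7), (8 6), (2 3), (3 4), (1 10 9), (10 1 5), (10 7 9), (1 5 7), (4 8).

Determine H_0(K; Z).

We work with the vertex ordering 1 < 2 < 3 < 4 < 5 < 6 < 7 < 8 < 9 < 10. The simplices of K, each written with vertices in increasing order, are:

  0-simplices (10): [1], [2], [3], [4], [5], [6], [7], [8], [9], [10]
  1-simplices (14): [1,5], [1,7], [1,9], [1,10], [2,3], [2,6], [3,4], [4,8], [5,7], [5,10], [6,8], [7,9], [7,10], [9,10]
  2-simplices (6): [1,5,7], [1,5,10], [1,7,9], [1,9,10], [5,7,10], [7,9,10]

Hence C_0 ≅ Z^10, C_1 ≅ Z^14, C_2 ≅ Z^6.

Boundary ∂_1: C_1 → C_0 maps an edge to its endpoints' difference, ∂[p,q] = q − p. For instance
  ∂[6,8] = [8] − [6].
The resulting 10×14 matrix has rank 8, and its Smith normal form has invariant factors (1,1,1,1,1,1,1,1).

∂_2: C_2 → C_1 acts by ∂[p,q,r] = [q,r] − [p,r] + [p,q]. For instance
  ∂[1,5,10] = [5,10] − [1,10] + [1,5],
  ∂[1,5,7] = [5,7] − [1,7] + [1,5].
This gives a 14×6 integer matrix of rank 5; reducing to Smith normal form yields diagonal entries (1,1,1,1,1).

Reading off H_k = ker ∂_k / im ∂_{k+1}:

  H_0: rank C_0 − rank ∂_1 = 10 − 8 = 2, and the invariant factors of ∂_1 are all 1, so H_0 = Z^2.

H_0 ≅ Z^2.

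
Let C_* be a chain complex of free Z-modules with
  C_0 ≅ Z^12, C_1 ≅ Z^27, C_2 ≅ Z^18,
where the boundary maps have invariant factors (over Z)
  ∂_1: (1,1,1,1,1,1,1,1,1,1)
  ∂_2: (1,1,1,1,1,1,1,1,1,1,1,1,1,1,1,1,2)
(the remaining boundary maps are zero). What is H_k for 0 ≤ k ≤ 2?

H_0 ≅ Z^2,  H_1 ≅ Z/2,  H_2 ≅ Z.

H_0: b_0 = 12 − 0 − 10 = 2; torsion from ∂_1 factors > 1: none. So H_0 ≅ Z^2.
H_1: b_1 = 27 − 10 − 17 = 0; torsion from ∂_2 factors > 1: [2]. So H_1 ≅ Z/2.
H_2: b_2 = 18 − 17 − 0 = 1; torsion from ∂_3 factors > 1: none. So H_2 ≅ Z.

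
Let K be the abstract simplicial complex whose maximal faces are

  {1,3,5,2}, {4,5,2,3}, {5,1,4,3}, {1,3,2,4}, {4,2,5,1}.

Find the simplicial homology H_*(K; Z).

H_0 = Z,  H_1 = 0,  H_2 = 0,  H_3 = Z.

Order the vertices as 1 < 2 < 3 < 4 < 5. Listing each simplex with vertices in this order, K has dimension 3 with simplices:

  0-simplices (5): [1], [2], [3], [4], [5]
  1-simplices (10): [1,2], [1,3], [1,4], [1,5], [2,3], [2,4], [2,5], [3,4], [3,5], [4,5]
  2-simplices (10): [1,2,3], [1,2,4], [1,2,5], [1,3,4], [1,3,5], [1,4,5], [2,3,4], [2,3,5], [2,4,5], [3,4,5]
  3-simplices (5): [1,2,3,4], [1,2,3,5], [1,2,4,5], [1,3,4,5], [2,3,4,5]

so the chain groups are C_0 ≅ Z^5, C_1 ≅ Z^10, C_2 ≅ Z^10, C_3 ≅ Z^5.

The boundary map ∂_1: C_1 → C_0 sends each edge [p,q] (with p < q) to q − p. For instance
  ∂[4,5] = [5] − [4].
As a 5×10 matrix over Z this has rank 4, with invariant factors (1,1,1,1).

The boundary map ∂_2: C_2 → C_1 sends each 2-simplex [p,q,r] to [q,r] − [p,r] + [p,q]. For instance
  ∂[1,2,4] = [2,4] − [1,4] + [1,2],
  ∂[2,3,4] = [3,4] − [2,4] + [2,3].
The resulting 10×10 matrix has rank 6, and its Smith normal form has invariant factors (1,1,1,1,1,1).

The boundary map ∂_3: C_3 → C_2 sends each 3-simplex σ to the alternating sum Σ_i (−1)^i (σ with its i-th vertex removed). For instance
  ∂[1,3,4,5] = [3,4,5] − [1,4,5] + [1,3,5] − [1,3,4],
  ∂[1,2,4,5] = [2,4,5] − [1,4,5] + [1,2,5] − [1,2,4].
The resulting 10×5 matrix has rank 4, and its Smith normal form has invariant factors (1,1,1,1).

From H_k ≅ ker(∂_k) / im(∂_{k+1}) we obtain:

  H_0: rank C_0 − rank ∂_1 = 5 − 4 = 1, and the invariant factors of ∂_1 are all 1, so H_0 ≅ Z.
  H_1: rank ker ∂_1 − rank ∂_2 = (10 − 4) − 6 = 0, and the invariant factors of ∂_2 are all 1, so H_1 ≅ 0.
  H_2: rank ker ∂_2 − rank ∂_3 = (10 − 6) − 4 = 0, and the invariant factors of ∂_3 are all 1, so H_2 ≅ 0.
  H_3: rank ker ∂_3 − rank ∂_4 = (5 − 4) − 0 = 1, and there is no ∂_4, so H_3 ≅ Z.

(K is a triangulation of the 3-sphere S^3.)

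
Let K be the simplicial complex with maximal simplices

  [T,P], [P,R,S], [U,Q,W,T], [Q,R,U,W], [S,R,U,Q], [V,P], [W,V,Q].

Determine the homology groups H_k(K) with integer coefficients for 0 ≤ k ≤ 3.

H_0 ≅ Z,  H_1 ≅ Z^2,  H_2 = 0,  H_3 = 0.

Fix the vertex order P < Q < R < S < T < U < V < W and write every simplex with vertices in increasing order. Then dim K = 3 and the simplices of K are:

  0-simplices (8): P, Q, R, S, T, U, V, W
  1-simplices (18): PR, PS, PT, PV, QR, QS, QT, QU, QV, QW, RS, RU, RW, SU, TU, TW, UW, VW
  2-simplices (12): PRS, QRS, QRU, QRW, QSU, QTU, QTW, QUW, QVW, RSU, RUW, TUW
  3-simplices (3): QRSU, QRUW, QTUW

so the chain groups are C_0 ≅ Z^8, C_1 ≅ Z^18, C_2 ≅ Z^12, C_3 ≅ Z^3.

Boundary ∂_1: C_1 → C_0 is given by ∂[p,q] = [q] − [p].
The resulting 8×18 matrix has rank 7, and its Smith normal form has invariant factors (1,1,1,1,1,1,1).

∂_2: C_2 → C_1 acts by ∂[p,q,r] = [q,r] − [p,r] + [p,q]. For instance
  ∂RSU = SU − RU + RS,
  ∂QTU = TU − QU + QT.
As a 18×12 matrix over Z this has rank 9, with invariant factors (1,1,1,1,1,1,1,1,1).

The boundary map ∂_3: C_3 → C_2 sends each 3-simplex σ to the alternating sum Σ_i (−1)^i (σ with its i-th vertex removed). For instance
  ∂QTUW = TUW − QUW + QTW − QTU,
  ∂QRUW = RUW − QUW + QRW − QRU.
As a 12×3 matrix over Z this has rank 3, with invariant factors (1,1,1).

Reading off H_k = ker ∂_k / im ∂_{k+1}:

  H_0: rank C_0 − rank ∂_1 = 8 − 7 = 1, and the invariant factors of ∂_1 are all 1, so H_0 = Z.
  H_1: rank ker ∂_1 − rank ∂_2 = (18 − 7) − 9 = 2, and the invariant factors of ∂_2 are all 1, so H_1 = Z^2.
  H_2: rank ker ∂_2 − rank ∂_3 = (12 − 9) − 3 = 0, and the invariant factors of ∂_3 are all 1, so H_2 = 0.
  H_3: rank ker ∂_3 − rank ∂_4 = (3 − 3) − 0 = 0, and there is no ∂_4, so H_3 = 0.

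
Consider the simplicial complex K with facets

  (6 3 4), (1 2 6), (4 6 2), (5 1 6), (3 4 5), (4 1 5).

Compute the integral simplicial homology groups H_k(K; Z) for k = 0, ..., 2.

H_0 ≅ Z,  H_1 ≅ Z,  H_2 = 0.

We work with the vertex ordering 1 < 2 < 3 < 4 < 5 < 6. The simplices of K, each written with vertices in increasing order, are:

  0-simplices (6): [1], [2], [3], [4], [5], [6]
  1-simplices (12): [1,2], [1,4], [1,5], [1,6], [2,4], [2,6], [3,4], [3,5], [3,6], [4,5], [4,6], [5,6]
  2-simplices (6): [1,2,6], [1,4,5], [1,5,6], [2,4,6], [3,4,5], [3,4,6]

Hence C_0 ≅ Z^6, C_1 ≅ Z^12, C_2 ≅ Z^6.

∂_1: C_1 → C_0 maps an edge to its endpoints' difference, ∂[p,q] = q − p. For instance
  ∂[2,6] = [6] − [2].
The 6×12 boundary matrix has rank 5 and Smith normal form diag(1,1,1,1,1).

The boundary map ∂_2: C_2 → C_1 maps a triangle to the signed sum of its edges. For instance
  ∂[1,5,6] = [5,6] − [1,6] + [1,5],
  ∂[1,4,5] = [4,5] − [1,5] + [1,4].
The 12×6 boundary matrix has rank 6 and Smith normal form diag(1,1,1,1,1,1).

Reading off H_k = ker ∂_k / im ∂_{k+1}:

  H_0: rank C_0 − rank ∂_1 = 6 − 5 = 1, and the invariant factors of ∂_1 are all 1, so H_0 = Z.
  H_1: rank ker ∂_1 − rank ∂_2 = (12 − 5) − 6 = 1, and the invariant factors of ∂_2 are all 1, so H_1 = Z.
  H_2: rank ker ∂_2 − rank ∂_3 = (6 − 6) − 0 = 0, and there is no ∂_3, so H_2 = 0.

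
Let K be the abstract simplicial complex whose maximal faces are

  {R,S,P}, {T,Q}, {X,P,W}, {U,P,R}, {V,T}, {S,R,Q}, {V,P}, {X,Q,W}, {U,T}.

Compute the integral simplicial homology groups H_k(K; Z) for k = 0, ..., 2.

H_0 ≅ Z,  H_1 ≅ Z^3,  H_2 = 0.

Fix the vertex order P < Q < R < S < T < U < V < W < X and write every simplex with vertices in increasing order. Then dim K = 2 and the simplices of K are:

  0-simplices (9): P, Q, R, S, T, U, V, W, X
  1-simplices (16): PR, PS, PU, PV, PW, PX, QR, QS, QT, QW, QX, RS, RU, TU, TV, WX
  2-simplices (5): PRS, PRU, PWX, QRS, QWX

giving chain groups C_0 ≅ Z^9, C_1 ≅ Z^16, C_2 ≅ Z^5.

Boundary ∂_1: C_1 → C_0 maps an edge to its endpoints' difference, ∂[p,q] = q − p. For instance
  ∂PU = U − P.
This gives a 9×16 integer matrix of rank 8; reducing to Smith normal form yields diagonal entries (1,1,1,1,1,1,1,1).

Boundary ∂_2: C_2 → C_1 maps a triangle to the signed sum of its edges. For instance
  ∂QWX = WX − QX + QW,
  ∂PWX = WX − PX + PW.
The 16×5 boundary matrix has rank 5 and Smith normal form diag(1,1,1,1,1).

From H_k ≅ ker(∂_k) / im(∂_{k+1}) we obtain:

  H_0: rank C_0 − rank ∂_1 = 9 − 8 = 1, and the invariant factors of ∂_1 are all 1, so H_0 = Z.
  H_1: rank ker ∂_1 − rank ∂_2 = (16 − 8) − 5 = 3, and the invariant factors of ∂_2 are all 1, so H_1 = Z^3.
  H_2: rank ker ∂_2 − rank ∂_3 = (5 − 5) − 0 = 0, and there is no ∂_3, so H_2 = 0.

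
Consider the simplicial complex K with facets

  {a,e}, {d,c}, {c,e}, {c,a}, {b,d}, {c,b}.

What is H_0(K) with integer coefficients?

H_0 ≅ Z.

We work with the vertex ordering a < b < c < d < e. The simplices of K, each written with vertices in increasing order, are:

  0-simplices (5): a, b, c, d, e
  1-simplices (6): ac, ae, bc, bd, cd, ce

giving chain groups C_0 ≅ Z^5, C_1 ≅ Z^6.

Boundary ∂_1: C_1 → C_0 maps an edge to its endpoints' difference, ∂[p,q] = q − p. For instance
  ∂bc = c − b.
As a 5×6 matrix over Z this has rank 4, with invariant factors (1,1,1,1).

Reading off H_k = ker ∂_k / im ∂_{k+1}:

  H_0: rank C_0 − rank ∂_1 = 5 − 4 = 1, and the invariant factors of ∂_1 are all 1, so H_0 = Z.

(K is a triangulation of a wedge of 2 circles.)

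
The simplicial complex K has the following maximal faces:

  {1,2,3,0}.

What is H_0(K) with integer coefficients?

H_0 ≅ Z.

Order the vertices as 0 < 1 < 2 < 3. Listing each simplex with vertices in this order, K has dimension 3 with simplices:

  0-simplices (4): [0], [1], [2], [3]
  1-simplices (6): [0,1], [0,2], [0,3], [1,2], [1,3], [2,3]
  2-simplices (4): [0,1,2], [0,1,3], [0,2,3], [1,2,3]
  3-simplices (1): [0,1,2,3]

Hence C_0 ≅ Z^4, C_1 ≅ Z^6, C_2 ≅ Z^4, C_3 ≅ Z^1.

The boundary map ∂_1: C_1 → C_0 maps an edge to its endpoints' difference, ∂[p,q] = q − p. For instance
  ∂[0,2] = [2] − [0].
As a 4×6 matrix over Z this has rank 3, with invariant factors (1,1,1).

∂_2: C_2 → C_1 acts by ∂[p,q,r] = [q,r] − [p,r] + [p,q]. For instance
  ∂[0,1,3] = [1,3] − [0,3] + [0,1],
  ∂[1,2,3] = [2,3] − [1,3] + [1,2].
As a 6×4 matrix over Z this has rank 3, with invariant factors (1,1,1).

Boundary ∂_3: C_3 → C_2 sends each 3-simplex σ to the alternating sum Σ_i (−1)^i (σ with its i-th vertex removed). For instance
  ∂[0,1,2,3] = [1,2,3] − [0,2,3] + [0,1,3] − [0,1,2].
The 4×1 boundary matrix has rank 1 and Smith normal form diag(1).

Now H_k = ker ∂_k / im ∂_{k+1}, so:

  H_0: rank C_0 − rank ∂_1 = 4 − 3 = 1, and the invariant factors of ∂_1 are all 1, so H_0 = Z.

(K is a triangulation of the 3-simplex.)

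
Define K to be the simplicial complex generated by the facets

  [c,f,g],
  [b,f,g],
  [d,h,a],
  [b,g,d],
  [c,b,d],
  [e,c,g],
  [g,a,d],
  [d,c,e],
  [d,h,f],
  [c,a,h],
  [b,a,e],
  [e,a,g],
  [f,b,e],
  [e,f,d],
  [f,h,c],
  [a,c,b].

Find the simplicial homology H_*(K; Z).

H_0 = Z,  H_1 = Z^2,  H_2 = Z.

Fix the vertex order a < b < c < d < e < f < g < h and write every simplex with vertices in increasing order. Then dim K = 2 and the simplices of K are:

  0-simplices (8): a, b, c, d, e, f, g, h
  1-simplices (24): ab, ac, ad, ae, ag, ah, bc, bd, be, bf, bg, cd, ce, cf, cg, ch, de, df, dg, dh, ef, eg, fg, fh
  2-simplices (16): abc, abe, ach, adg, adh, aeg, bcd, bdg, bef, bfg, cde, ceg, cfg, cfh, def, dfh

giving chain groups C_0 ≅ Z^8, C_1 ≅ Z^24, C_2 ≅ Z^16.

Boundary ∂_1: C_1 → C_0 maps an edge to its endpoints' difference, ∂[p,q] = q − p.
The resulting 8×24 matrix has rank 7, and its Smith normal form has invariant factors (1,1,1,1,1,1,1).

Boundary ∂_2: C_2 → C_1 maps a triangle to the signed sum of its edges. For instance
  ∂adg = dg − ag + ad,
  ∂ach = ch − ah + ac.
As a 24×16 matrix over Z this has rank 15, with invariant factors (1,1,1,1,1,1,1,1,1,1,1,1,1,1,1).

Reading off H_k = ker ∂_k / im ∂_{k+1}:

  H_0: rank C_0 − rank ∂_1 = 8 − 7 = 1, and the invariant factors of ∂_1 are all 1, so H_0 ≅ Z.
  H_1: rank ker ∂_1 − rank ∂_2 = (24 − 7) − 15 = 2, and the invariant factors of ∂_2 are all 1, so H_1 ≅ Z^2.
  H_2: rank ker ∂_2 − rank ∂_3 = (16 − 15) − 0 = 1, and there is no ∂_3, so H_2 ≅ Z.

As a check, the Euler characteristic is 8 − 24 + 16 = 0, which agrees with 1 − 2 + 1 = 0.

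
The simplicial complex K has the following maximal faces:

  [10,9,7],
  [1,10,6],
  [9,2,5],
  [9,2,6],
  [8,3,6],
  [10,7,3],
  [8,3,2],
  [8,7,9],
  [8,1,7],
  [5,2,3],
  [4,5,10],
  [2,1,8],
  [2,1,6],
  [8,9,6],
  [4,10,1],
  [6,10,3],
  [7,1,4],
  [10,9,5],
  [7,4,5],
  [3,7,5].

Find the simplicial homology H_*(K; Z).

H_0 ≅ Z,  H_1 ≅ Z ⊕ Z/2,  H_2 = 0.

Order the vertices as 1 < 2 < 3 < 4 < 5 < 6 < 7 < 8 < 9 < 10. Listing each simplex with vertices in this order, K has dimension 2 with simplices:

  0-simplices (10): [1], [2], [3], [4], [5], [6], [7], [8], [9], [10]
  1-simplices (30): (30 of them)
  2-simplices (20): (20 of them)

giving chain groups C_0 ≅ Z^10, C_1 ≅ Z^30, C_2 ≅ Z^20.

The boundary map ∂_1: C_1 → C_0 is given by ∂[p,q] = [q] − [p]. For instance
  ∂[1,6] = [6] − [1].
The 10×30 boundary matrix has rank 9 and Smith normal form diag(1,1,1,1,1,1,1,1,1).

∂_2: C_2 → C_1 acts by ∂[p,q,r] = [q,r] − [p,r] + [p,q]. For instance
  ∂[1,4,7] = [4,7] − [1,7] + [1,4],
  ∂[1,2,8] = [2,8] − [1,8] + [1,2].
This gives a 30×20 integer matrix of rank 20; reducing to Smith normal form yields diagonal entries (1,1,1,1,1,1,1,1,1,1,1,1,1,1,1,1,1,1,1,2).

Computing H_k = (kernel of ∂_k) / (image of ∂_{k+1}):

  H_0: rank C_0 − rank ∂_1 = 10 − 9 = 1, and the invariant factors of ∂_1 are all 1, so H_0 = Z.
  H_1: rank ker ∂_1 − rank ∂_2 = (30 − 9) − 20 = 1, and ∂_2 has invariant factor 2 > 1, so H_1 = Z ⊕ Z/2.
  H_2: rank ker ∂_2 − rank ∂_3 = (20 − 20) − 0 = 0, and there is no ∂_3, so H_2 = 0.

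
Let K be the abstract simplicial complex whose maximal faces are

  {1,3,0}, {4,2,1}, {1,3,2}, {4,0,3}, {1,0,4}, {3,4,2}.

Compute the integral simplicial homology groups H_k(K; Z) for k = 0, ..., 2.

Fix the vertex order 0 < 1 < 2 < 3 < 4 and write every simplex with vertices in increasing order. Then dim K = 2 and the simplices of K are:

  0-simplices (5): [0], [1], [2], [3], [4]
  1-simplices (9): [0,1], [0,3], [0,4], [1,2], [1,3], [1,4], [2,3], [2,4], [3,4]
  2-simplices (6): [0,1,3], [0,1,4], [0,3,4], [1,2,3], [1,2,4], [2,3,4]

giving chain groups C_0 ≅ Z^5, C_1 ≅ Z^9, C_2 ≅ Z^6.

The boundary map ∂_1: C_1 → C_0 maps an edge to its endpoints' difference, ∂[p,q] = q − p.
The resulting 5×9 matrix has rank 4, and its Smith normal form has invariant factors (1,1,1,1).

The boundary map ∂_2: C_2 → C_1 maps a triangle to the signed sum of its edges. For instance
  ∂[1,2,4] = [2,4] − [1,4] + [1,2],
  ∂[0,3,4] = [3,4] − [0,4] + [0,3].
The resulting 9×6 matrix has rank 5, and its Smith normal form has invariant factors (1,1,1,1,1).

Reading off H_k = ker ∂_k / im ∂_{k+1}:

  H_0: rank C_0 − rank ∂_1 = 5 − 4 = 1, and the invariant factors of ∂_1 are all 1, so H_0 = Z.
  H_1: rank ker ∂_1 − rank ∂_2 = (9 − 4) − 5 = 0, and the invariant factors of ∂_2 are all 1, so H_1 = 0.
  H_2: rank ker ∂_2 − rank ∂_3 = (6 − 5) − 0 = 1, and there is no ∂_3, so H_2 = Z.

As a check, the Euler characteristic is 5 − 9 + 6 = 2, which agrees with 1 − 0 + 1 = 2.

H_0 ≅ Z,  H_1 = 0,  H_2 ≅ Z.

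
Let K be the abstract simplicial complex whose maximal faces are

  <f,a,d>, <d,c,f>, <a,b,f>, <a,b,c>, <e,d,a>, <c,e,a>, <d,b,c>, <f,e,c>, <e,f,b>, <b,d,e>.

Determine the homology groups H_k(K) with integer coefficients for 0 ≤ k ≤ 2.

H_0 = Z,  H_1 = Z/2,  H_2 = 0.

Fix the vertex order a < b < c < d < e < f and write every simplex with vertices in increasing order. Then dim K = 2 and the simplices of K are:

  0-simplices (6): a, b, c, d, e, f
  1-simplices (15): ab, ac, ad, ae, af, bc, bd, be, bf, cd, ce, cf, de, df, ef
  2-simplices (10): abc, abf, ace, ade, adf, bcd, bde, bef, cdf, cef

so the chain groups are C_0 ≅ Z^6, C_1 ≅ Z^15, C_2 ≅ Z^10.

The boundary map ∂_1: C_1 → C_0 maps an edge to its endpoints' difference, ∂[p,q] = q − p. For instance
  ∂de = e − d.
The 6×15 boundary matrix has rank 5 and Smith normal form diag(1,1,1,1,1).

Boundary ∂_2: C_2 → C_1 maps a triangle to the signed sum of its edges. For instance
  ∂adf = df − af + ad,
  ∂bde = de − be + bd.
The resulting 15×10 matrix has rank 10, and its Smith normal form has invariant factors (1,1,1,1,1,1,1,1,1,2).

Reading off H_k = ker ∂_k / im ∂_{k+1}:

  H_0: rank C_0 − rank ∂_1 = 6 − 5 = 1, and the invariant factors of ∂_1 are all 1, so H_0 ≅ Z.
  H_1: rank ker ∂_1 − rank ∂_2 = (15 − 5) − 10 = 0, and ∂_2 has invariant factor 2 > 1, so H_1 ≅ Z/2.
  H_2: rank ker ∂_2 − rank ∂_3 = (10 − 10) − 0 = 0, and there is no ∂_3, so H_2 ≅ 0.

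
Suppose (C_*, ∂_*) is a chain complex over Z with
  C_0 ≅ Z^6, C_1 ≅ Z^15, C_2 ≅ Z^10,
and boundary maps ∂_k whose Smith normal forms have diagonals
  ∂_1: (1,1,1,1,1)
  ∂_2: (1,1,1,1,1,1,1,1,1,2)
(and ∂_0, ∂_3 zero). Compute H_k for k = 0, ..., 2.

H_0 = Z,  H_1 = Z/2,  H_2 = 0.

H_0: b_0 = 6 − 0 − 5 = 1; torsion from ∂_1 factors > 1: none. So H_0 = Z.
H_1: b_1 = 15 − 5 − 10 = 0; torsion from ∂_2 factors > 1: [2]. So H_1 = Z/2.
H_2: b_2 = 10 − 10 − 0 = 0; torsion from ∂_3 factors > 1: none. So H_2 = 0.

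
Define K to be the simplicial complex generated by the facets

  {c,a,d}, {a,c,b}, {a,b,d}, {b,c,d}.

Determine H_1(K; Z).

H_1 = 0.

Fix the vertex order a < b < c < d and write every simplex with vertices in increasing order. Then dim K = 2 and the simplices of K are:

  0-simplices (4): a, b, c, d
  1-simplices (6): ab, ac, ad, bc, bd, cd
  2-simplices (4): abc, abd, acd, bcd

so the chain groups are C_0 ≅ Z^4, C_1 ≅ Z^6, C_2 ≅ Z^4.

The boundary map ∂_1: C_1 → C_0 is given by ∂[p,q] = [q] − [p]. For instance
  ∂bc = c − b.
The 4×6 boundary matrix has rank 3 and Smith normal form diag(1,1,1).

∂_2: C_2 → C_1 sends each 2-simplex [p,q,r] to [q,r] − [p,r] + [p,q]. For instance
  ∂abc = bc − ac + ab,
  ∂acd = cd − ad + ac.
The resulting 6×4 matrix has rank 3, and its Smith normal form has invariant factors (1,1,1).

Reading off H_k = ker ∂_k / im ∂_{k+1}:

  H_1: rank ker ∂_1 − rank ∂_2 = (6 − 3) − 3 = 0, and the invariant factors of ∂_2 are all 1, so H_1 = 0.

(K is a triangulation of the 2-sphere S^2.)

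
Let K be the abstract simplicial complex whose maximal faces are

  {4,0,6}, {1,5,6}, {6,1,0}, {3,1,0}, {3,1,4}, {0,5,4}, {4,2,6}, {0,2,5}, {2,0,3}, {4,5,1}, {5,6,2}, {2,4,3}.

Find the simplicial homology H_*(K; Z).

Order the vertices as 0 < 1 < 2 < 3 < 4 < 5 < 6. Listing each simplex with vertices in this order, K has dimension 2 with simplices:

  0-simplices (7): [0], [1], [2], [3], [4], [5], [6]
  1-simplices (18): [0,1], [0,2], [0,3], [0,4], [0,5], [0,6], [1,3], [1,4], [1,5], [1,6], [2,3], [2,4], [2,5], [2,6], [3,4], [4,5], [4,6], [5,6]
  2-simplices (12): [0,1,3], [0,1,6], [0,2,3], [0,2,5], [0,4,5], [0,4,6], [1,3,4], [1,4,5], [1,5,6], [2,3,4], [2,4,6], [2,5,6]

so the chain groups are C_0 ≅ Z^7, C_1 ≅ Z^18, C_2 ≅ Z^12.

The boundary map ∂_1: C_1 → C_0 sends each edge [p,q] (with p < q) to q − p. For instance
  ∂[1,3] = [3] − [1].
The resulting 7×18 matrix has rank 6, and its Smith normal form has invariant factors (1,1,1,1,1,1).

∂_2: C_2 → C_1 acts by ∂[p,q,r] = [q,r] − [p,r] + [p,q]. For instance
  ∂[0,1,3] = [1,3] − [0,3] + [0,1],
  ∂[1,3,4] = [3,4] − [1,4] + [1,3].
This gives a 18×12 integer matrix of rank 12; reducing to Smith normal form yields diagonal entries (1,1,1,1,1,1,1,1,1,1,1,2).

Computing H_k = (kernel of ∂_k) / (image of ∂_{k+1}):

  H_0: rank C_0 − rank ∂_1 = 7 − 6 = 1, and the invariant factors of ∂_1 are all 1, so H_0 = Z.
  H_1: rank ker ∂_1 − rank ∂_2 = (18 − 6) − 12 = 0, and ∂_2 has invariant factor 2 > 1, so H_1 = Z_2.
  H_2: rank ker ∂_2 − rank ∂_3 = (12 − 12) − 0 = 0, and there is no ∂_3, so H_2 = 0.

H_0 ≅ Z,  H_1 ≅ Z_2,  H_2 = 0.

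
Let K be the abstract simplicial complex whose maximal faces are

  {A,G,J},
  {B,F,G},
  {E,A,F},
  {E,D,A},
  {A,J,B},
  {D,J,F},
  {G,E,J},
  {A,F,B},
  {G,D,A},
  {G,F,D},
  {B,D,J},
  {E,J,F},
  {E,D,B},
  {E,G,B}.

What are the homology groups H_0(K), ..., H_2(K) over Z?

H_0 = Z,  H_1 = Z^2,  H_2 = Z.

Take the total order A < B < D < E < F < G < J on the vertex set. Then K (dimension 2) consists of the simplices:

  0-simplices (7): A, B, D, E, F, G, J
  1-simplices (21): AB, AD, AE, AF, AG, AJ, BD, BE, BF, BG, BJ, DE, DF, DG, DJ, EF, EG, EJ, FG, FJ, GJ
  2-simplices (14): ABF, ABJ, ADE, ADG, AEF, AGJ, BDE, BDJ, BEG, BFG, DFG, DFJ, EFJ, EGJ

giving chain groups C_0 ≅ Z^7, C_1 ≅ Z^21, C_2 ≅ Z^14.

The boundary map ∂_1: C_1 → C_0 maps an edge to its endpoints' difference, ∂[p,q] = q − p.
As a 7×21 matrix over Z this has rank 6, with invariant factors (1,1,1,1,1,1).

Boundary ∂_2: C_2 → C_1 maps a triangle to the signed sum of its edges. For instance
  ∂DFG = FG − DG + DF,
  ∂ABF = BF − AF + AB.
The 21×14 boundary matrix has rank 13 and Smith normal form diag(1,1,1,1,1,1,1,1,1,1,1,1,1).

Now H_k = ker ∂_k / im ∂_{k+1}, so:

  H_0: rank C_0 − rank ∂_1 = 7 − 6 = 1, and the invariant factors of ∂_1 are all 1, so H_0 = Z.
  H_1: rank ker ∂_1 − rank ∂_2 = (21 − 6) − 13 = 2, and the invariant factors of ∂_2 are all 1, so H_1 = Z^2.
  H_2: rank ker ∂_2 − rank ∂_3 = (14 − 13) − 0 = 1, and there is no ∂_3, so H_2 = Z.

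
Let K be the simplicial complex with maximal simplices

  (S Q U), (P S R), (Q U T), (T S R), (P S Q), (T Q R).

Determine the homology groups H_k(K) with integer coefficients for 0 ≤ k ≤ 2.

Fix the vertex order P < Q < R < S < T < U and write every simplex with vertices in increasing order. Then dim K = 2 and the simplices of K are:

  0-simplices (6): P, Q, R, S, T, U
  1-simplices (12): PQ, PR, PS, QR, QS, QT, QU, RS, RT, ST, SU, TU
  2-simplices (6): PQS, PRS, QRT, QSU, QTU, RST

giving chain groups C_0 ≅ Z^6, C_1 ≅ Z^12, C_2 ≅ Z^6.

The boundary map ∂_1: C_1 → C_0 sends each edge [p,q] (with p < q) to q − p. For instance
  ∂PQ = Q − P.
As a 6×12 matrix over Z this has rank 5, with invariant factors (1,1,1,1,1).

Boundary ∂_2: C_2 → C_1 acts by ∂[p,q,r] = [q,r] − [p,r] + [p,q]. For instance
  ∂QTU = TU − QU + QT,
  ∂RST = ST − RT + RS.
This gives a 12×6 integer matrix of rank 6; reducing to Smith normal form yields diagonal entries (1,1,1,1,1,1).

From H_k ≅ ker(∂_k) / im(∂_{k+1}) we obtain:

  H_0: rank C_0 − rank ∂_1 = 6 − 5 = 1, and the invariant factors of ∂_1 are all 1, so H_0 ≅ Z.
  H_1: rank ker ∂_1 − rank ∂_2 = (12 − 5) − 6 = 1, and the invariant factors of ∂_2 are all 1, so H_1 ≅ Z.
  H_2: rank ker ∂_2 − rank ∂_3 = (6 − 6) − 0 = 0, and there is no ∂_3, so H_2 ≅ 0.

H_0 = Z,  H_1 = Z,  H_2 = 0.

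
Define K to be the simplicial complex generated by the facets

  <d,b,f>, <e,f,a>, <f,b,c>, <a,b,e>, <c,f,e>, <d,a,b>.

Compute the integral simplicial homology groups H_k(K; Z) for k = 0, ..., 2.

Take the total order a < b < c < d < e < f on the vertex set. Then K (dimension 2) consists of the simplices:

  0-simplices (6): a, b, c, d, e, f
  1-simplices (12): ab, ad, ae, af, bc, bd, be, bf, ce, cf, df, ef
  2-simplices (6): abd, abe, aef, bcf, bdf, cef

giving chain groups C_0 ≅ Z^6, C_1 ≅ Z^12, C_2 ≅ Z^6.

Boundary ∂_1: C_1 → C_0 maps an edge to its endpoints' difference, ∂[p,q] = q − p.
This gives a 6×12 integer matrix of rank 5; reducing to Smith normal form yields diagonal entries (1,1,1,1,1).

∂_2: C_2 → C_1 maps a triangle to the signed sum of its edges. For instance
  ∂abe = be − ae + ab,
  ∂abd = bd − ad + ab.
This gives a 12×6 integer matrix of rank 6; reducing to Smith normal form yields diagonal entries (1,1,1,1,1,1).

Reading off H_k = ker ∂_k / im ∂_{k+1}:

  H_0: rank C_0 − rank ∂_1 = 6 − 5 = 1, and the invariant factors of ∂_1 are all 1, so H_0 ≅ Z.
  H_1: rank ker ∂_1 − rank ∂_2 = (12 − 5) − 6 = 1, and the invariant factors of ∂_2 are all 1, so H_1 ≅ Z.
  H_2: rank ker ∂_2 − rank ∂_3 = (6 − 6) − 0 = 0, and there is no ∂_3, so H_2 ≅ 0.

H_0 ≅ Z,  H_1 ≅ Z,  H_2 = 0.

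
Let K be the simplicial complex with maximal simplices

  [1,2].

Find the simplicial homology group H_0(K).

H_0 ≅ Z.

K has 2 vertices, 1 edge.
rank ∂_0 = 0, rank ∂_1 = 1 ⇒ b_0 = 2 − 0 − 1 = 1; all invariant factors of ∂_1 are 1 so no torsion. So H_0 = Z.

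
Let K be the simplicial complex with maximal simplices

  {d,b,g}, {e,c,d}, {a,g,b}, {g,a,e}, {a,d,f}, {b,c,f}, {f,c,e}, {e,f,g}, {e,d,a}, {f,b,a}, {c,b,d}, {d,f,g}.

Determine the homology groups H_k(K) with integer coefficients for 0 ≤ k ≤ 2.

Order the vertices as a < b < c < d < e < f < g. Listing each simplex with vertices in this order, K has dimension 2 with simplices:

  0-simplices (7): a, b, c, d, e, f, g
  1-simplices (18): ab, ad, ae, af, ag, bc, bd, bf, bg, cd, ce, cf, de, df, dg, ef, eg, fg
  2-simplices (12): abf, abg, ade, adf, aeg, bcd, bcf, bdg, cde, cef, dfg, efg

Hence C_0 ≅ Z^7, C_1 ≅ Z^18, C_2 ≅ Z^12.

∂_1: C_1 → C_0 maps an edge to its endpoints' difference, ∂[p,q] = q − p. For instance
  ∂dg = g − d.
This gives a 7×18 integer matrix of rank 6; reducing to Smith normal form yields diagonal entries (1,1,1,1,1,1).

∂_2: C_2 → C_1 maps a triangle to the signed sum of its edges. For instance
  ∂aeg = eg − ag + ae,
  ∂adf = df − af + ad.
This gives a 18×12 integer matrix of rank 12; reducing to Smith normal form yields diagonal entries (1,1,1,1,1,1,1,1,1,1,1,2).

From H_k ≅ ker(∂_k) / im(∂_{k+1}) we obtain:

  H_0: rank C_0 − rank ∂_1 = 7 − 6 = 1, and the invariant factors of ∂_1 are all 1, so H_0 = Z.
  H_1: rank ker ∂_1 − rank ∂_2 = (18 − 6) − 12 = 0, and ∂_2 has invariant factor 2 > 1, so H_1 = Z/2.
  H_2: rank ker ∂_2 − rank ∂_3 = (12 − 12) − 0 = 0, and there is no ∂_3, so H_2 = 0.

As a check, the Euler characteristic is 7 − 18 + 12 = 1, which agrees with 1 − 0 + 0 = 1.

H_0 ≅ Z,  H_1 ≅ Z/2,  H_2 = 0.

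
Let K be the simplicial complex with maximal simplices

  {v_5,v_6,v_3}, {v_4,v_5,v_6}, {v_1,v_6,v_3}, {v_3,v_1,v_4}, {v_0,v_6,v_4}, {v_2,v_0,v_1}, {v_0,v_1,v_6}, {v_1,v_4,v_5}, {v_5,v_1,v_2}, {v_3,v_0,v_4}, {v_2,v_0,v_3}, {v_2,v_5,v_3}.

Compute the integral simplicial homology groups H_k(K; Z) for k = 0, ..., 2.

Fix the vertex order v_0 < v_1 < v_2 < v_3 < v_4 < v_5 < v_6 and write every simplex with vertices in increasing order. Then dim K = 2 and the simplices of K are:

  0-simplices (7): [v_0], [v_1], [v_2], [v_3], [v_4], [v_5], [v_6]
  1-simplices (18): (18 of them)
  2-simplices (12): (12 of them)

giving chain groups C_0 ≅ Z^7, C_1 ≅ Z^18, C_2 ≅ Z^12.

∂_1: C_1 → C_0 maps an edge to its endpoints' difference, ∂[p,q] = q − p. For instance
  ∂[v_4,v_5] = [v_5] − [v_4].
As a 7×18 matrix over Z this has rank 6, with invariant factors (1,1,1,1,1,1).

∂_2: C_2 → C_1 acts by ∂[p,q,r] = [q,r] − [p,r] + [p,q]. For instance
  ∂[v_4,v_5,v_6] = [v_5,v_6] − [v_4,v_6] + [v_4,v_5],
  ∂[v_0,v_1,v_2] = [v_1,v_2] − [v_0,v_2] + [v_0,v_1].
The resulting 18×12 matrix has rank 12, and its Smith normal form has invariant factors (1,1,1,1,1,1,1,1,1,1,1,2).

Reading off H_k = ker ∂_k / im ∂_{k+1}:

  H_0: rank C_0 − rank ∂_1 = 7 − 6 = 1, and the invariant factors of ∂_1 are all 1, so H_0 = Z.
  H_1: rank ker ∂_1 − rank ∂_2 = (18 − 6) − 12 = 0, and ∂_2 has invariant factor 2 > 1, so H_1 = Z/2.
  H_2: rank ker ∂_2 − rank ∂_3 = (12 − 12) − 0 = 0, and there is no ∂_3, so H_2 = 0.

H_0 ≅ Z,  H_1 ≅ Z/2,  H_2 = 0.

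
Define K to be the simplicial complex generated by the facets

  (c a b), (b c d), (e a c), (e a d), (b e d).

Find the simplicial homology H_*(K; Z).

H_0 ≅ Z,  H_1 ≅ Z,  H_2 = 0.

We work with the vertex ordering a < b < c < d < e. The simplices of K, each written with vertices in increasing order, are:

  0-simplices (5): a, b, c, d, e
  1-simplices (10): ab, ac, ad, ae, bc, bd, be, cd, ce, de
  2-simplices (5): abc, ace, ade, bcd, bde

so the chain groups are C_0 ≅ Z^5, C_1 ≅ Z^10, C_2 ≅ Z^5.

Boundary ∂_1: C_1 → C_0 sends each edge [p,q] (with p < q) to q − p. For instance
  ∂ae = e − a.
The 5×10 boundary matrix has rank 4 and Smith normal form diag(1,1,1,1).

Boundary ∂_2: C_2 → C_1 maps a triangle to the signed sum of its edges. For instance
  ∂ade = de − ae + ad,
  ∂ace = ce − ae + ac.
The 10×5 boundary matrix has rank 5 and Smith normal form diag(1,1,1,1,1).

From H_k ≅ ker(∂_k) / im(∂_{k+1}) we obtain:

  H_0: rank C_0 − rank ∂_1 = 5 − 4 = 1, and the invariant factors of ∂_1 are all 1, so H_0 = Z.
  H_1: rank ker ∂_1 − rank ∂_2 = (10 − 4) − 5 = 1, and the invariant factors of ∂_2 are all 1, so H_1 = Z.
  H_2: rank ker ∂_2 − rank ∂_3 = (5 − 5) − 0 = 0, and there is no ∂_3, so H_2 = 0.

As a check, the Euler characteristic is 5 − 10 + 5 = 0, which agrees with 1 − 1 + 0 = 0.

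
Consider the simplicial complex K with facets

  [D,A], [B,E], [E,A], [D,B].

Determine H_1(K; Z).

We work with the vertex ordering A < B < D < E. The simplices of K, each written with vertices in increasing order, are:

  0-simplices (4): A, B, D, E
  1-simplices (4): AD, AE, BD, BE

so the chain groups are C_0 ≅ Z^4, C_1 ≅ Z^4.

Boundary ∂_1: C_1 → C_0 maps an edge to its endpoints' difference, ∂[p,q] = q − p. For instance
  ∂BE = E − B.
The 4×4 boundary matrix has rank 3 and Smith normal form diag(1,1,1).

From H_k ≅ ker(∂_k) / im(∂_{k+1}) we obtain:

  H_1: rank ker ∂_1 − rank ∂_2 = (4 − 3) − 0 = 1, and there is no ∂_2, so H_1 ≅ Z.

H_1 ≅ Z.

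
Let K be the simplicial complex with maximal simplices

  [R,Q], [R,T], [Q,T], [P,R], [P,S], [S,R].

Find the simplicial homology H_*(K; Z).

K has 5 vertices, 6 edges.
rank ∂_0 = 0, rank ∂_1 = 4 ⇒ b_0 = 5 − 0 − 4 = 1; all invariant factors of ∂_1 are 1 so no torsion. So H_0 = Z.
rank ∂_1 = 4, rank ∂_2 = 0 ⇒ b_1 = 6 − 4 − 0 = 2. So H_1 = Z^2.

H_0 = Z,  H_1 = Z^2.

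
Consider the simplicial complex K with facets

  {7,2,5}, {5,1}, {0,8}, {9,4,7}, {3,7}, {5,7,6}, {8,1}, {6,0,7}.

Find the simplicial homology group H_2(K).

H_2 ≅ 0.

Order the vertices as 0 < 1 < 2 < 3 < 4 < 5 < 6 < 7 < 8 < 9. Listing each simplex with vertices in this order, K has dimension 2 with simplices:

  0-simplices (10): [0], [1], [2], [3], [4], [5], [6], [7], [8], [9]
  1-simplices (14): [0,6], [0,7], [0,8], [1,5], [1,8], [2,5], [2,7], [3,7], [4,7], [4,9], [5,6], [5,7], [6,7], [7,9]
  2-simplices (4): [0,6,7], [2,5,7], [4,7,9], [5,6,7]

Hence C_0 ≅ Z^10, C_1 ≅ Z^14, C_2 ≅ Z^4.

∂_1: C_1 → C_0 is given by ∂[p,q] = [q] − [p].
As a 10×14 matrix over Z this has rank 9, with invariant factors (1,1,1,1,1,1,1,1,1).

The boundary map ∂_2: C_2 → C_1 maps a triangle to the signed sum of its edges. For instance
  ∂[0,6,7] = [6,7] − [0,7] + [0,6],
  ∂[5,6,7] = [6,7] − [5,7] + [5,6].
The 14×4 boundary matrix has rank 4 and Smith normal form diag(1,1,1,1).

Reading off H_k = ker ∂_k / im ∂_{k+1}:

  H_2: rank ker ∂_2 − rank ∂_3 = (4 − 4) − 0 = 0, and there is no ∂_3, so H_2 ≅ 0.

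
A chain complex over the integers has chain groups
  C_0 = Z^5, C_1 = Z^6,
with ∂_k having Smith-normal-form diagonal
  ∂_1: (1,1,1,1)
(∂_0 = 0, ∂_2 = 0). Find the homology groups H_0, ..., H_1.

H_0 ≅ Z,  H_1 ≅ Z^2.

H_0: b_0 = 5 − 0 − 4 = 1; torsion from ∂_1 factors > 1: none. So H_0 ≅ Z.
H_1: b_1 = 6 − 4 − 0 = 2; torsion from ∂_2 factors > 1: none. So H_1 ≅ Z^2.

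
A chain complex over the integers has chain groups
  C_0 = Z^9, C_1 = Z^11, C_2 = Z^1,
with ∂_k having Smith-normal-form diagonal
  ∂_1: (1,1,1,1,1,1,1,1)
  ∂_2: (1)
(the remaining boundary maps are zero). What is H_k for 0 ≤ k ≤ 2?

H_0: b_0 = 9 − 0 − 8 = 1; torsion from ∂_1 factors > 1: none. So H_0 ≅ Z.
H_1: b_1 = 11 − 8 − 1 = 2; torsion from ∂_2 factors > 1: none. So H_1 ≅ Z^2.
H_2: b_2 = 1 − 1 − 0 = 0; torsion from ∂_3 factors > 1: none. So H_2 ≅ 0.

H_0 ≅ Z,  H_1 ≅ Z^2,  H_2 = 0.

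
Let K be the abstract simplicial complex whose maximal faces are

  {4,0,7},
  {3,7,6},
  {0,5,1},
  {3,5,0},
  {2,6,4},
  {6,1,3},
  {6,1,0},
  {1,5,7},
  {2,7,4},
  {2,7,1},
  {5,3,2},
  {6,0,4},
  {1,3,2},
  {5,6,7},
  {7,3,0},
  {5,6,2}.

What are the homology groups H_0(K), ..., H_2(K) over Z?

Take the total order 0 < 1 < 2 < 3 < 4 < 5 < 6 < 7 on the vertex set. Then K (dimension 2) consists of the simplices:

  0-simplices (8): [0], [1], [2], [3], [4], [5], [6], [7]
  1-simplices (24): (24 of them)
  2-simplices (16): [0,1,5], [0,1,6], [0,3,5], [0,3,7], [0,4,6], [0,4,7], [1,2,3], [1,2,7], [1,3,6], [1,5,7], [2,3,5], [2,4,6], [2,4,7], [2,5,6], [3,6,7], [5,6,7]

giving chain groups C_0 ≅ Z^8, C_1 ≅ Z^24, C_2 ≅ Z^16.

Boundary ∂_1: C_1 → C_0 sends each edge [p,q] (with p < q) to q − p. For instance
  ∂[1,7] = [7] − [1].
This gives a 8×24 integer matrix of rank 7; reducing to Smith normal form yields diagonal entries (1,1,1,1,1,1,1).

Boundary ∂_2: C_2 → C_1 sends each 2-simplex [p,q,r] to [q,r] − [p,r] + [p,q]. For instance
  ∂[1,2,3] = [2,3] − [1,3] + [1,2],
  ∂[2,4,7] = [4,7] − [2,7] + [2,4].
As a 24×16 matrix over Z this has rank 15, with invariant factors (1,1,1,1,1,1,1,1,1,1,1,1,1,1,1).

Computing H_k = (kernel of ∂_k) / (image of ∂_{k+1}):

  H_0: rank C_0 − rank ∂_1 = 8 − 7 = 1, and the invariant factors of ∂_1 are all 1, so H_0 = Z.
  H_1: rank ker ∂_1 − rank ∂_2 = (24 − 7) − 15 = 2, and the invariant factors of ∂_2 are all 1, so H_1 = Z^2.
  H_2: rank ker ∂_2 − rank ∂_3 = (16 − 15) − 0 = 1, and there is no ∂_3, so H_2 = Z.

As a check, the Euler characteristic is 8 − 24 + 16 = 0, which agrees with 1 − 2 + 1 = 0.
(K is a triangulation of the torus T^2.)

H_0 ≅ Z,  H_1 ≅ Z^2,  H_2 ≅ Z.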